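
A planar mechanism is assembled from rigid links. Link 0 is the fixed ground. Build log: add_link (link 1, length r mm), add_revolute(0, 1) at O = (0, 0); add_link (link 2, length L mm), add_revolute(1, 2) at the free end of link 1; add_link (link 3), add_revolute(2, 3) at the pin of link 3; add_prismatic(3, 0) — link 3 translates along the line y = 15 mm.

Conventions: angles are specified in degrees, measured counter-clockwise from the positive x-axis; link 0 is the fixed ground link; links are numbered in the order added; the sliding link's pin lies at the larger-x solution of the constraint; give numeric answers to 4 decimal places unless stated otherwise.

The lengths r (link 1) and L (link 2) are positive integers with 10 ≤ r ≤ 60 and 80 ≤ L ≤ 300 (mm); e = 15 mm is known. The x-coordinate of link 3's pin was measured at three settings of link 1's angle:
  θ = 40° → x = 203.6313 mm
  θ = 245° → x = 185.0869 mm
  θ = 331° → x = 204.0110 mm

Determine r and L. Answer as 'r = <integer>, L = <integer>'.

constraint per measurement: (x − r cos θ)² + (r sin θ − e)² = L²
subtracting the θ₁ and θ₂ equations cancels the r² and L² terms:
r = (x₁² − x₂²) / (2[(x₁cos θ₁ + e sin θ₁) − (x₂cos θ₂ + e sin θ₂)]) = 14.0000 → r = 14
L² = (x₁ − r cos θ₁)² + (r sin θ₁ − e)² = 37248.9980 → L = 193.0000 → L = 193
check at θ₃=331°: x = 204.0110 (printed 204.0110) ✓

r = 14, L = 193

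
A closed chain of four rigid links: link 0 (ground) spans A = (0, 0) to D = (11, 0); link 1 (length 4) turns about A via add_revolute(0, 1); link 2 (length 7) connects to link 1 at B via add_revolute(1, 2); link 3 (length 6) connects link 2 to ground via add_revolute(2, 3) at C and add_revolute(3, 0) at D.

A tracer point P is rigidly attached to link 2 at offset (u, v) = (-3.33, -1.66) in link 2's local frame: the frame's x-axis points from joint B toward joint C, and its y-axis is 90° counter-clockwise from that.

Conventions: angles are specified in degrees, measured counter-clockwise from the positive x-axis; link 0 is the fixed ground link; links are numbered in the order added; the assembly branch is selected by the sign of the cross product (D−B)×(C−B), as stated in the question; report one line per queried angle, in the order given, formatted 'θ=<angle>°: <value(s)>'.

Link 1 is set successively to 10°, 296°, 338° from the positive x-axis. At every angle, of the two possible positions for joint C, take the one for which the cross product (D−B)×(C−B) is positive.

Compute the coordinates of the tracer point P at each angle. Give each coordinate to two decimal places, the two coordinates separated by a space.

A=(0,0), D=(11.00,0)
θ=10°: B = A + 4.00·(cos10°, sin10°) = (3.9392, 0.6946)
θ=10°: |BD| = 7.0949
θ=10°: circle(B,7.00) ∩ circle(D,6.00): a=4.4636, h=5.3923
θ=10°:   candidates: C₊=(8.9093,5.6240) cross=38.257; C₋=(7.8535,-5.1087) cross=-38.257
θ=10°:   branch + wants cross > 0 → take C=(8.9093,5.6240) (cross=38.257)
θ=10°: ex = (C−B)/|BC| = (0.7100,0.7042); ey = (-0.7042,0.7100)
θ=10°: P = B + -3.33·ex + -1.66·ey = (2.7439,-2.8290)
θ=296°: B = A + 4.00·(cos296°, sin296°) = (1.7535, -3.5952)
θ=296°: |BD| = 9.9209
θ=296°: circle(B,7.00) ∩ circle(D,6.00): a=5.6156, h=4.1791
θ=296°:   candidates: C₊=(5.4729,2.3349) cross=41.460; C₋=(8.5018,-5.4552) cross=-41.460
θ=296°:   branch + wants cross > 0 → take C=(5.4729,2.3349) (cross=41.460)
θ=296°: ex = (C−B)/|BC| = (0.5314,0.8472); ey = (-0.8472,0.5314)
θ=296°: P = B + -3.33·ex + -1.66·ey = (1.3904,-7.2982)
θ=338°: B = A + 4.00·(cos338°, sin338°) = (3.7087, -1.4984)
θ=338°: |BD| = 7.4436
θ=338°: circle(B,7.00) ∩ circle(D,6.00): a=4.5950, h=5.2807
θ=338°:   candidates: C₊=(7.1467,4.5991) cross=39.307; C₋=(9.2727,-5.7460) cross=-39.307
θ=338°:   branch + wants cross > 0 → take C=(7.1467,4.5991) (cross=39.307)
θ=338°: ex = (C−B)/|BC| = (0.4911,0.8711); ey = (-0.8711,0.4911)
θ=338°: P = B + -3.33·ex + -1.66·ey = (3.5192,-5.2144)

θ=10°: 2.74 -2.83
θ=296°: 1.39 -7.30
θ=338°: 3.52 -5.21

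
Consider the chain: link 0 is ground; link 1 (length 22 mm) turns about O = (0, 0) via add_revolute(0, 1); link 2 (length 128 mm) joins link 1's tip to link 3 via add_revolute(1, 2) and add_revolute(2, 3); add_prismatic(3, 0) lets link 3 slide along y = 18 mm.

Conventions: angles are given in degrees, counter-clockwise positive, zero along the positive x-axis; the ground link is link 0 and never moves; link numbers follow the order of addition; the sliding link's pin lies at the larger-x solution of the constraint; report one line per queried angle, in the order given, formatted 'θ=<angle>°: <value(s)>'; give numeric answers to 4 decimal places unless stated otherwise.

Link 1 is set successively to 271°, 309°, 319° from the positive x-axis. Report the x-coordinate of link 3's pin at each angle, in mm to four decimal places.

geometry: r = 22 mm, L = 128 mm, e = 18 mm
θ=271°: crank pin P = (r cos θ, r sin θ) = (0.383953, -21.996649)
θ=271°: h = r sin θ − e = -21.996649 − 18 = -39.996649
θ=271°: x = r cos θ + √(L² − h²) = 0.383953 + 121.590575 = 121.974528
θ=309°: crank pin P = (r cos θ, r sin θ) = (13.845049, -17.097211)
θ=309°: h = r sin θ − e = -17.097211 − 18 = -35.097211
θ=309°: x = r cos θ + √(L² − h²) = 13.845049 + 123.094215 = 136.939264
θ=319°: crank pin P = (r cos θ, r sin θ) = (16.603611, -14.433299)
θ=319°: h = r sin θ − e = -14.433299 − 18 = -32.433299
θ=319°: x = r cos θ + √(L² − h²) = 16.603611 + 123.822781 = 140.426392

θ=271°: 121.9745
θ=309°: 136.9393
θ=319°: 140.4264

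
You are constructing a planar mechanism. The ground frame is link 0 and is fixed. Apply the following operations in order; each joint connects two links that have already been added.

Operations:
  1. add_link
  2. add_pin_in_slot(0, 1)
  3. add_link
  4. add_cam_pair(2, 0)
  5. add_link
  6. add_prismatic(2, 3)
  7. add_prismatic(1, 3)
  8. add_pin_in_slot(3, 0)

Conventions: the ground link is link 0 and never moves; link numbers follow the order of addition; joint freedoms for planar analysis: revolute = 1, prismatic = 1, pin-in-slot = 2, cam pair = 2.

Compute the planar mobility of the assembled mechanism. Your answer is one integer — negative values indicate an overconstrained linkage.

(L,J1,J2)=(1,0,0); link0 fixed
link1: (2,0,0)
PS 0-1 [J2]: (2,0,1)
link2: (3,0,1)
C 2-0 [J2]: (3,0,2)
link3: (4,0,2)
P 2-3 [J1]: (4,1,2)
P 1-3 [J1]: (4,2,2)
PS 3-0 [J2]: (4,2,3)
Grübler: 3·3 − 2·2 − 3 = 2

M = 2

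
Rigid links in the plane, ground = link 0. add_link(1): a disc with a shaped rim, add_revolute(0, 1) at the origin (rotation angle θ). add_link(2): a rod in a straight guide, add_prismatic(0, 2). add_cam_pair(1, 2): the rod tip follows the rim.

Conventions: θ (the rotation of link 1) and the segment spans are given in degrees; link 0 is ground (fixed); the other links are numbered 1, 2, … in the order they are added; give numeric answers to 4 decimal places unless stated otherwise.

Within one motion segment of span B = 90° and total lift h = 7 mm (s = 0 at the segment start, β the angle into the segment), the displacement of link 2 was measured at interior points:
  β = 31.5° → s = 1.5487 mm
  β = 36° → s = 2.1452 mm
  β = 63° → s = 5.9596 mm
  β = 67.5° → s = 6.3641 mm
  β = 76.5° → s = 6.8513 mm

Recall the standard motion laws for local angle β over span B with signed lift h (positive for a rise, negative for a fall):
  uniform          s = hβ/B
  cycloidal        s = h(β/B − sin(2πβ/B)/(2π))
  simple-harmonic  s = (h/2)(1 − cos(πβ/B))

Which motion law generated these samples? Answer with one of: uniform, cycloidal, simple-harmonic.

candidates at β/B = r: uniform s = h·r (linear in β); cycloidal s = h·(r − sin(2πr)/(2π)); simple-harmonic s = (h/2)(1 − cos(πr))
β=31.5°: printed 1.5487 | uniform 2.4500, cycloidal 1.5487, simple-harmonic 1.9110
β=36°: printed 2.1452 | uniform 2.8000, cycloidal 2.1452, simple-harmonic 2.4184
β=63°: printed 5.9596 | uniform 4.9000, cycloidal 5.9596, simple-harmonic 5.5572
β=67.5°: printed 6.3641 | uniform 5.2500, cycloidal 6.3641, simple-harmonic 5.9749
β=76.5°: printed 6.8513 | uniform 5.9500, cycloidal 6.8513, simple-harmonic 6.6185
only one law matches every sample → cycloidal

cycloidal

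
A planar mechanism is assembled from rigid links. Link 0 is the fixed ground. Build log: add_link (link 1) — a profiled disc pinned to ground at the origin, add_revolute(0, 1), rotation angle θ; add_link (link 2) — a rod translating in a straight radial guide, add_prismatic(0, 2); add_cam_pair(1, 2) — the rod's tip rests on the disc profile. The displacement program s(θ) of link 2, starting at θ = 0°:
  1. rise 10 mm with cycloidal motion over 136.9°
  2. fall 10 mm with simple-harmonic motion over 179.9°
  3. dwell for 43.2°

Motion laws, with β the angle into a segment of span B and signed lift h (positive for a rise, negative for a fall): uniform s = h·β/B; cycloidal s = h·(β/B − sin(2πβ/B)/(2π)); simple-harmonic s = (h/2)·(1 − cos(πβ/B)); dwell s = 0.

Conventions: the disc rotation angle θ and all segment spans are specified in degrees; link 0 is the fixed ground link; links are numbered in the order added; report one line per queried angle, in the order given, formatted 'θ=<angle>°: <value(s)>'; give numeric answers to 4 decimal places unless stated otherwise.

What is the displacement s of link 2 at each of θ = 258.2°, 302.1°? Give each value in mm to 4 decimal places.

seg 1 [0°–136.9°] cycloidal, h=10: full span → s += 10 → s = 10.0000
seg 2 [136.9°–316.8°] simple-harmonic, h=-10: θ=258.2° here. β=121.3, B=179.9. -10/2·(1 − cos(π·0.6743)) = -7.6026 → s = 2.3974
seg 2 [136.9°–316.8°] simple-harmonic, h=-10: θ=302.1° here. β=165.2, B=179.9. -10/2·(1 − cos(π·0.9183)) = -9.8362 → s = 0.1638

θ=258.2°: 2.3974
θ=302.1°: 0.1638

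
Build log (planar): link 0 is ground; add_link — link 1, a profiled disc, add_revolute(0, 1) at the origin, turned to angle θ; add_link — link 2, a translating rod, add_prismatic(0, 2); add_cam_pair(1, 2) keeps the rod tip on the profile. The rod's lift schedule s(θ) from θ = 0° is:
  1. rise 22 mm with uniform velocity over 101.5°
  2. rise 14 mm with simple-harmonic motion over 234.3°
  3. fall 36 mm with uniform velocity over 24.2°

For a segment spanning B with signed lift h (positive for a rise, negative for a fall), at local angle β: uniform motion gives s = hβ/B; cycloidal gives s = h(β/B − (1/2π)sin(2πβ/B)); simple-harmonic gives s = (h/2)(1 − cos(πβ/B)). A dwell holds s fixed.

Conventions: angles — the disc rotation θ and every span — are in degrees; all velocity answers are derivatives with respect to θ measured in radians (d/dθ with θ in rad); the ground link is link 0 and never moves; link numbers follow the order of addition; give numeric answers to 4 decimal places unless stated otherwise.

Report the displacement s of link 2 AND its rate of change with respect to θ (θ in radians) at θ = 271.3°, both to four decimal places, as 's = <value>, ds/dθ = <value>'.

seg 1 [0°–101.5°] uniform, h=22: full span → s += 22 → s = 22.0000
seg 2 [101.5°–335.8°] simple-harmonic, h=14: θ=271.3° here. β=169.8, B=234.3. 14/2·(1 − cos(π·0.7247)) = 11.5413 → s = 33.5413
velocity in seg [101.5°–335.8°] (simple-harmonic), θ in radians: β = 169.8° = 2.9636 rad, B = 234.3° = 4.0893 rad; ds/dθ = (πh/(2B)) sin(πβ/B) = (π·14/(2·4.0893)) sin(π·0.7247) = 4.092410 mm/rad

s = 33.5413, ds/dθ = 4.0924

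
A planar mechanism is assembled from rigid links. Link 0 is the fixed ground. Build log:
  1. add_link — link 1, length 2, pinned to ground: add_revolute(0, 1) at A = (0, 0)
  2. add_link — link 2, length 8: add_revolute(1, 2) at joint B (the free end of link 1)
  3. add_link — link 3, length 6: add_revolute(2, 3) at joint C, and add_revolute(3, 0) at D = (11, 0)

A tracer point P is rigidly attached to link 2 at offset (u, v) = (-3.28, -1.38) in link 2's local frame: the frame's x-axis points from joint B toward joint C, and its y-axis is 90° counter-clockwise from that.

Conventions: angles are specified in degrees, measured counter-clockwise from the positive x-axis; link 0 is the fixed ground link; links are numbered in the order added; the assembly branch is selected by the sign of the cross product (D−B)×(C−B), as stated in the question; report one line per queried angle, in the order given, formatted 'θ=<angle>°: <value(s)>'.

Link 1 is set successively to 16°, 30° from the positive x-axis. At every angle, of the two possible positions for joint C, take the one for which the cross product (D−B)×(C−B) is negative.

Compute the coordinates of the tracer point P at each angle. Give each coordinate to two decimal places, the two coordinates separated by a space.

A=(0,0), D=(11.00,0)
θ=16°: B = A + 2.00·(cos16°, sin16°) = (1.9225, 0.5513)
θ=16°: |BD| = 9.0942
θ=16°: circle(B,8.00) ∩ circle(D,6.00): a=6.0865, h=5.1917
θ=16°:   candidates: C₊=(8.3126,5.3645) cross=47.215; C₋=(7.6832,-4.9999) cross=-47.215
θ=16°:   branch - wants cross < 0 → take C=(7.6832,-4.9999) (cross=-47.215)
θ=16°: ex = (C−B)/|BC| = (0.7201,-0.6939); ey = (0.6939,0.7201)
θ=16°: P = B + -3.28·ex + -1.38·ey = (-1.3969,1.8335)
θ=30°: B = A + 2.00·(cos30°, sin30°) = (1.7321, 1.0000)
θ=30°: |BD| = 9.3217
θ=30°: circle(B,8.00) ∩ circle(D,6.00): a=6.1627, h=5.1010
θ=30°:   candidates: C₊=(8.4064,5.4105) cross=47.551; C₋=(7.3120,-4.7327) cross=-47.551
θ=30°:   branch - wants cross < 0 → take C=(7.3120,-4.7327) (cross=-47.551)
θ=30°: ex = (C−B)/|BC| = (0.6975,-0.7166); ey = (0.7166,0.6975)
θ=30°: P = B + -3.28·ex + -1.38·ey = (-1.5446,2.3879)

θ=16°: -1.40 1.83
θ=30°: -1.54 2.39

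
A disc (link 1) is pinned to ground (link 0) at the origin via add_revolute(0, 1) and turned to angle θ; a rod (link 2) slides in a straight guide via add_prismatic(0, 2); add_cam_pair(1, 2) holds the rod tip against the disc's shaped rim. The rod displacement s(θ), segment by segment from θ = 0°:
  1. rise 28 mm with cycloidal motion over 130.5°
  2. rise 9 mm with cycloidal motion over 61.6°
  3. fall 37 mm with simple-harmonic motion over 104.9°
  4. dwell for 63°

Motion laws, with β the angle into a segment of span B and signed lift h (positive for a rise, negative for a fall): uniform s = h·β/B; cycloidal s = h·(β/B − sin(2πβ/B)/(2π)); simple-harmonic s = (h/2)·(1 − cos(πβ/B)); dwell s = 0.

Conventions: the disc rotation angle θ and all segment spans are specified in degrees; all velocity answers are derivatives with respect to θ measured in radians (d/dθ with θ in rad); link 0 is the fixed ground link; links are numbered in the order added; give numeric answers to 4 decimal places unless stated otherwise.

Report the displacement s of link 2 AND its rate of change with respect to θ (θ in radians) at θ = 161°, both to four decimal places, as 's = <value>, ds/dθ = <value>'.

segment 1 (0° to 130.5°, cycloidal, h = 28) is passed completely: s = 0.0000 + (28) = 28.0000
θ = 161° falls in segment 2 (130.5° to 192.1°, cycloidal, h = 9): β = 161 − 130.5 = 30.5°, B = 61.6°; Δs = 9·(0.4951 − sin(2π·0.4951)/(2π)) = 4.4123; s = 28.0000 + 4.4123 = 32.4123
velocity in seg [130.5°–192.1°] (cycloidal), θ in radians: β = 30.5° = 0.5323 rad, B = 61.6° = 1.0751 rad; ds/dθ = (h/B)(1 − cos(2πβ/B)) = (9/1.0751)(1 − cos(2π·0.4951)) = 16.738354 mm/rad

s = 32.4123, ds/dθ = 16.7384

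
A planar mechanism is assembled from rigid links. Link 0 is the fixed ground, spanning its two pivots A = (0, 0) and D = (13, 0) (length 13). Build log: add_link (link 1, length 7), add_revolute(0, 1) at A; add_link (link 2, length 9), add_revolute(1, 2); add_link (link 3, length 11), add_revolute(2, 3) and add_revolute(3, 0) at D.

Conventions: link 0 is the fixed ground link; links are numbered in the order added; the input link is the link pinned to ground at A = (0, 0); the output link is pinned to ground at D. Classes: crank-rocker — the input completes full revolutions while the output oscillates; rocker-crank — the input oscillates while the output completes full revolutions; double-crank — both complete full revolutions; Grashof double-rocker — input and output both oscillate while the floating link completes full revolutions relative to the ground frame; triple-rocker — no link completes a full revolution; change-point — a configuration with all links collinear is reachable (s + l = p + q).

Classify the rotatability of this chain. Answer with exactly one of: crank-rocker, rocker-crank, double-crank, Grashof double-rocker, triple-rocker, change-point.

lengths: ground=13, input=7, coupler=9, output=11
sorted: s=7 (shortest), l=13 (longest), p+q=20
s + l = 20 vs p + q = 20
s + l = p + q → change-point (collinear configuration reachable)

change-point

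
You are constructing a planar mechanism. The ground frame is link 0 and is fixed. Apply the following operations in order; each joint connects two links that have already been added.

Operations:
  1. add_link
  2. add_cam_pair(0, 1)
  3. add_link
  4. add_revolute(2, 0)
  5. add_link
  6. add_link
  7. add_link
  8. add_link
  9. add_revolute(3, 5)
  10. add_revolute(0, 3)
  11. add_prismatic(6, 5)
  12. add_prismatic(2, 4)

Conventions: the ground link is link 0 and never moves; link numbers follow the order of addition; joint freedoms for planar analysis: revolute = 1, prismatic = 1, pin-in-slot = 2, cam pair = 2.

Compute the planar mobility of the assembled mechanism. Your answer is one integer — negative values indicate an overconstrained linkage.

(L,J1,J2)=(1,0,0); link0 fixed
link1: (2,0,0)
C 0-1 [J2]: (2,0,1)
link2: (3,0,1)
R 2-0 [J1]: (3,1,1)
link3: (4,1,1)
link4: (5,1,1)
link5: (6,1,1)
link6: (7,1,1)
R 3-5 [J1]: (7,2,1)
R 0-3 [J1]: (7,3,1)
P 6-5 [J1]: (7,4,1)
P 2-4 [J1]: (7,5,1)
Grübler: 3·6 − 2·5 − 1 = 7

M = 7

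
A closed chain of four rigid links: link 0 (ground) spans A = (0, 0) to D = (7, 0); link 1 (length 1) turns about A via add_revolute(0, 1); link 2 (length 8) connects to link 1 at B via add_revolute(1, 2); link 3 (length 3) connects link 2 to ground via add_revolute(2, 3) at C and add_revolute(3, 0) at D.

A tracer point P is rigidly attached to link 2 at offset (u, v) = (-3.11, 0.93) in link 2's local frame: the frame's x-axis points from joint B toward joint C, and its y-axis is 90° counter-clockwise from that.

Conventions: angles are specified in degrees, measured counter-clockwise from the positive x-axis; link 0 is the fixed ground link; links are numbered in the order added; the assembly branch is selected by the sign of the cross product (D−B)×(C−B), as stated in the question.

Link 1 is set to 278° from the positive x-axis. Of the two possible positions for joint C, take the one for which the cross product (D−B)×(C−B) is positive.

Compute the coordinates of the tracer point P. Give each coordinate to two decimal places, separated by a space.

A=(0,0), D=(7.00,0)
B = A + 1.00·(cos278°, sin278°) = (0.1392, -0.9903)
|BD| = 6.9319
circle(B,8.00) ∩ circle(D,3.00): a=7.4331, h=2.9578
  candidates: C₊=(7.0735,2.9991) cross=20.504; C₋=(7.9186,-2.8559) cross=-20.504
  branch + wants cross > 0 → take C=(7.0735,2.9991) (cross=20.504)
ex = (C−B)/|BC| = (0.8668,0.4987); ey = (-0.4987,0.8668)
P = B + -3.11·ex + 0.93·ey = (-3.0203,-1.7350)

-3.02 -1.74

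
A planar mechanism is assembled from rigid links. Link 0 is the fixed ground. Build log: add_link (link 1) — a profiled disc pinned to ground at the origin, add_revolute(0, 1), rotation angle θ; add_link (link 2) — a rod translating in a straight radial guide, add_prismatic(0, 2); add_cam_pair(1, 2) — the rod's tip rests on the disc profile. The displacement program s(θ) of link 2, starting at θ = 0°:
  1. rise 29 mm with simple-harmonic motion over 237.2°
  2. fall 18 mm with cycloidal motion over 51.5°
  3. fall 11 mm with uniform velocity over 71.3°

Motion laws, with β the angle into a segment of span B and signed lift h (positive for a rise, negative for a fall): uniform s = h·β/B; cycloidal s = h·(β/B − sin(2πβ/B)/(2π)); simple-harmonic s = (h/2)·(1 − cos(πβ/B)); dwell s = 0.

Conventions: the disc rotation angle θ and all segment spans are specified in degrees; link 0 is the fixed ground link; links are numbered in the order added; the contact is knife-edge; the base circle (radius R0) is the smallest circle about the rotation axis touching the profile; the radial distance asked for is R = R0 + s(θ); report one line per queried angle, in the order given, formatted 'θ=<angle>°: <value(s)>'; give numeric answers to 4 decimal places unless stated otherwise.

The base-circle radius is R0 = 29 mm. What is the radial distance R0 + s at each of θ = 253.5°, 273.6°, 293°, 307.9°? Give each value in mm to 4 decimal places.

seg 1 [0°–237.2°] simple-harmonic, h=29: full span → s += 29 → s = 29.0000
seg 2 [237.2°–288.7°] cycloidal, h=-18: θ=253.5° here. β=16.3, B=51.5. -18·(0.3165 − sin(2π·0.3165)/(2π)) = -3.0788 → s = 25.9212
seg 2 [237.2°–288.7°] cycloidal, h=-18: θ=273.6° here. β=36.4, B=51.5. -18·(0.7068 − sin(2π·0.7068)/(2π)) = -15.4822 → s = 13.5178
seg 2 [237.2°–288.7°] cycloidal, h=-18: full span → s += -18 → s = 11.0000
seg 3 [288.7°–360°] uniform, h=-11: θ=293° here. β=4.3, B=71.3. -11·4.3/71.3 = -0.6634 → s = 10.3366
seg 3 [288.7°–360°] uniform, h=-11: θ=307.9° here. β=19.2, B=71.3. -11·19.2/71.3 = -2.9621 → s = 8.0379
θ=253.5°: R = R0 + s = 29 + 25.9212 = 54.9212
θ=273.6°: R = R0 + s = 29 + 13.5178 = 42.5178
θ=293°: R = R0 + s = 29 + 10.3366 = 39.3366
θ=307.9°: R = R0 + s = 29 + 8.0379 = 37.0379

θ=253.5°: 54.9212
θ=273.6°: 42.5178
θ=293°: 39.3366
θ=307.9°: 37.0379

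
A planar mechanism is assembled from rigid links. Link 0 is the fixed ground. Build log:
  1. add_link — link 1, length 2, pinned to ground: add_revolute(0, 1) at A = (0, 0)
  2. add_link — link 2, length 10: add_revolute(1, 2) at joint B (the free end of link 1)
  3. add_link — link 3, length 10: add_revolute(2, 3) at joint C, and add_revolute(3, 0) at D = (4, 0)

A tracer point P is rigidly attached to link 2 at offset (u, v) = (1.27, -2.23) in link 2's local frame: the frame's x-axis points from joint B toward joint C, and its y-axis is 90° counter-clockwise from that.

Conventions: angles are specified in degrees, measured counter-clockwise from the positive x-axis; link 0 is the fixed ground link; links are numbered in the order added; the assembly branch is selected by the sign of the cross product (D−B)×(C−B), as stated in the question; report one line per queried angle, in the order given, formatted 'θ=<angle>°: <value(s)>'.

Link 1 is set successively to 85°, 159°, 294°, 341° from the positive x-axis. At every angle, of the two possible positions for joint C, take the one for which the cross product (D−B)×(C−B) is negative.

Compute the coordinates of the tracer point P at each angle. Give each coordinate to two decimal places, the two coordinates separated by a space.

A=(0,0), D=(4.00,0)
θ=85°: B = A + 2.00·(cos85°, sin85°) = (0.1743, 1.9924)
θ=85°: |BD| = 4.3134
θ=85°: circle(B,10.00) ∩ circle(D,10.00): a=2.1567, h=9.7647
θ=85°:   candidates: C₊=(6.5975,9.6568) cross=42.119; C₋=(-2.4232,-7.6644) cross=-42.119
θ=85°:   branch - wants cross < 0 → take C=(-2.4232,-7.6644) (cross=-42.119)
θ=85°: ex = (C−B)/|BC| = (-0.2598,-0.9657); ey = (0.9657,-0.2598)
θ=85°: P = B + 1.27·ex + -2.23·ey = (-2.3090,1.3452)
θ=159°: B = A + 2.00·(cos159°, sin159°) = (-1.8672, 0.7167)
θ=159°: |BD| = 5.9108
θ=159°: circle(B,10.00) ∩ circle(D,10.00): a=2.9554, h=9.5533
θ=159°:   candidates: C₊=(2.2248,9.8412) cross=56.467; C₋=(-0.0920,-9.1244) cross=-56.467
θ=159°:   branch - wants cross < 0 → take C=(-0.0920,-9.1244) (cross=-56.467)
θ=159°: ex = (C−B)/|BC| = (0.1775,-0.9841); ey = (0.9841,0.1775)
θ=159°: P = B + 1.27·ex + -2.23·ey = (-3.8363,-0.9290)
θ=294°: B = A + 2.00·(cos294°, sin294°) = (0.8135, -1.8271)
θ=294°: |BD| = 3.6732
θ=294°: circle(B,10.00) ∩ circle(D,10.00): a=1.8366, h=9.8299
θ=294°:   candidates: C₊=(-2.4828,7.6140) cross=36.107; C₋=(7.2963,-9.4411) cross=-36.107
θ=294°:   branch - wants cross < 0 → take C=(7.2963,-9.4411) (cross=-36.107)
θ=294°: ex = (C−B)/|BC| = (0.6483,-0.7614); ey = (0.7614,0.6483)
θ=294°: P = B + 1.27·ex + -2.23·ey = (-0.0611,-4.2397)
θ=341°: B = A + 2.00·(cos341°, sin341°) = (1.8910, -0.6511)
θ=341°: |BD| = 2.2072
θ=341°: circle(B,10.00) ∩ circle(D,10.00): a=1.1036, h=9.9389
θ=341°:   candidates: C₊=(0.0135,9.1710) cross=21.937; C₋=(5.8776,-9.8222) cross=-21.937
θ=341°:   branch - wants cross < 0 → take C=(5.8776,-9.8222) (cross=-21.937)
θ=341°: ex = (C−B)/|BC| = (0.3987,-0.9171); ey = (0.9171,0.3987)
θ=341°: P = B + 1.27·ex + -2.23·ey = (0.3522,-2.7049)

θ=85°: -2.31 1.35
θ=159°: -3.84 -0.93
θ=294°: -0.06 -4.24
θ=341°: 0.35 -2.70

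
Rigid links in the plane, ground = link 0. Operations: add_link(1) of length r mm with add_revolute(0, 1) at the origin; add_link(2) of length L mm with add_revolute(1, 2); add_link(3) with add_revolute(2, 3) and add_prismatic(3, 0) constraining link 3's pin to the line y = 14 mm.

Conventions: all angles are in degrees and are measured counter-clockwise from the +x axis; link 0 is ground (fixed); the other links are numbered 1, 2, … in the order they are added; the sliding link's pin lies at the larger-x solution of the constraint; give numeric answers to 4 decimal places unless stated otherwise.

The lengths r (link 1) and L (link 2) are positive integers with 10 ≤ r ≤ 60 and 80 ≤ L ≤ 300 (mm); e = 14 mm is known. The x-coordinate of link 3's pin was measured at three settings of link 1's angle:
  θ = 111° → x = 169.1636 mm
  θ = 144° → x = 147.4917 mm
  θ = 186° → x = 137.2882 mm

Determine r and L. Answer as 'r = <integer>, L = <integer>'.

constraint per measurement: (x − r cos θ)² + (r sin θ − e)² = L²
subtracting the θ₁ and θ₂ equations cancels the r² and L² terms:
r = (x₁² − x₂²) / (2[(x₁cos θ₁ + e sin θ₁) − (x₂cos θ₂ + e sin θ₂)]) = 54.0002 → r = 54
L² = (x₁ − r cos θ₁)² + (r sin θ₁ − e)² = 36864.0137 → L = 192.0000 → L = 192
check at θ₃=186°: x = 137.2882 (printed 137.2882) ✓

r = 54, L = 192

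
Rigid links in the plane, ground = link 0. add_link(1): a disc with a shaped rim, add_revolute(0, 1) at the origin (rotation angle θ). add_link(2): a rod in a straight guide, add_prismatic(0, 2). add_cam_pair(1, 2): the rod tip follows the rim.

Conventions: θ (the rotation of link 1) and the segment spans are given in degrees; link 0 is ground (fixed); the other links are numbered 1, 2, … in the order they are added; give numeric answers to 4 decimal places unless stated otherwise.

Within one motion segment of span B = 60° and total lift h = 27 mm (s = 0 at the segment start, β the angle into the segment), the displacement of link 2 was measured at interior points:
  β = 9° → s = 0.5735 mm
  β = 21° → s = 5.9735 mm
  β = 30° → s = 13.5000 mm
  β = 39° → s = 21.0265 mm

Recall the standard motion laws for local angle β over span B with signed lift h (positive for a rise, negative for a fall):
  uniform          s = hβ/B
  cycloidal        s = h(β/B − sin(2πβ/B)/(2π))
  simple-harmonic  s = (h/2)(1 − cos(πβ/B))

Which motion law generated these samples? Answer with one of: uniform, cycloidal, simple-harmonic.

candidates at β/B = r: uniform s = h·r (linear in β); cycloidal s = h·(r − sin(2πr)/(2π)); simple-harmonic s = (h/2)(1 − cos(πr))
β=9°: printed 0.5735 | uniform 4.0500, cycloidal 0.5735, simple-harmonic 1.4714
β=21°: printed 5.9735 | uniform 9.4500, cycloidal 5.9735, simple-harmonic 7.3711
β=30°: printed 13.5000 | uniform 13.5000, cycloidal 13.5000, simple-harmonic 13.5000
β=39°: printed 21.0265 | uniform 17.5500, cycloidal 21.0265, simple-harmonic 19.6289
only one law matches every sample → cycloidal

cycloidal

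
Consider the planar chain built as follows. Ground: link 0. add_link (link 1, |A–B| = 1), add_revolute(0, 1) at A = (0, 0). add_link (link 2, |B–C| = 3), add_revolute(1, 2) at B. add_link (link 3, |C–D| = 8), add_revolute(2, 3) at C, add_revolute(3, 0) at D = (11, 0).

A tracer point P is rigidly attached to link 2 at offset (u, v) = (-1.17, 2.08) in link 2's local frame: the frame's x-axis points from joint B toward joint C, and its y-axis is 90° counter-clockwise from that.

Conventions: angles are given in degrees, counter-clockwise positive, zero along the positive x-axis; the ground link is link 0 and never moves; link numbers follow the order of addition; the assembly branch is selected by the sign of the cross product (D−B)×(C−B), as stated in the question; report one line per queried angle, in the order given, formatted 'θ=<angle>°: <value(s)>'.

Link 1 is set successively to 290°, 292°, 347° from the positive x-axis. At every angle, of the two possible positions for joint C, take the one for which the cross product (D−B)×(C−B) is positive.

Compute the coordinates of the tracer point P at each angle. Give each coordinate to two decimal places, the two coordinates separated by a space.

A=(0,0), D=(11.00,0)
θ=290°: B = A + 1.00·(cos290°, sin290°) = (0.3420, -0.9397)
θ=290°: |BD| = 10.6993
θ=290°: circle(B,3.00) ∩ circle(D,8.00): a=2.7794, h=1.1291
θ=290°:   candidates: C₊=(3.0115,0.4292) cross=12.081; C₋=(3.2099,-1.8203) cross=-12.081
θ=290°:   branch + wants cross > 0 → take C=(3.0115,0.4292) (cross=12.081)
θ=290°: ex = (C−B)/|BC| = (0.8898,0.4563); ey = (-0.4563,0.8898)
θ=290°: P = B + -1.17·ex + 2.08·ey = (-1.6482,0.3773)
θ=292°: B = A + 1.00·(cos292°, sin292°) = (0.3746, -0.9272)
θ=292°: |BD| = 10.6658
θ=292°: circle(B,3.00) ∩ circle(D,8.00): a=2.7545, h=1.1885
θ=292°:   candidates: C₊=(3.0154,0.4963) cross=12.676; C₋=(3.2220,-1.8717) cross=-12.676
θ=292°:   branch + wants cross > 0 → take C=(3.0154,0.4963) (cross=12.676)
θ=292°: ex = (C−B)/|BC| = (0.8803,0.4745); ey = (-0.4745,0.8803)
θ=292°: P = B + -1.17·ex + 2.08·ey = (-1.6422,0.3486)
θ=347°: B = A + 1.00·(cos347°, sin347°) = (0.9744, -0.2250)
θ=347°: |BD| = 10.0282
θ=347°: circle(B,3.00) ∩ circle(D,8.00): a=2.2718, h=1.9593
θ=347°:   candidates: C₊=(3.2016,1.7848) cross=19.648; C₋=(3.2895,-2.1328) cross=-19.648
θ=347°:   branch + wants cross > 0 → take C=(3.2016,1.7848) (cross=19.648)
θ=347°: ex = (C−B)/|BC| = (0.7424,0.6699); ey = (-0.6699,0.7424)
θ=347°: P = B + -1.17·ex + 2.08·ey = (-1.2877,0.5355)

θ=290°: -1.65 0.38
θ=292°: -1.64 0.35
θ=347°: -1.29 0.54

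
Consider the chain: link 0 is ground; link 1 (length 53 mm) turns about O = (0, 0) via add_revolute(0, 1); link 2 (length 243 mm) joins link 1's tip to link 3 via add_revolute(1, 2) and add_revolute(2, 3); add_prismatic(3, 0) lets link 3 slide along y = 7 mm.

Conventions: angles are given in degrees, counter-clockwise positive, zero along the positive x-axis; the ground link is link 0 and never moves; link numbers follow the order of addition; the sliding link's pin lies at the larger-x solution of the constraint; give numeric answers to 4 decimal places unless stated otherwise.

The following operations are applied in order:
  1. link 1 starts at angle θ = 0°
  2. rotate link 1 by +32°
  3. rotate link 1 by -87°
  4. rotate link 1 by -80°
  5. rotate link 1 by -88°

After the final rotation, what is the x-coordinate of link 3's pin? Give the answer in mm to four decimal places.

geometry: r = 53 mm, L = 243 mm, e = 7 mm; θ starts at 0°
rotate link 1 by +32°: θ ← 0° +32° = 32°
rotate link 1 by -87°: θ ← 32° -87° = -55°
rotate link 1 by -80°: θ ← -55° -80° = -135°
rotate link 1 by -88°: θ ← -135° -88° = -223°
crank pin P = (r cos θ, r sin θ) = (-38.761746, 36.145913)
h = r sin θ − e = 36.145913 − 7 = 29.145913
x = r cos θ + √(L² − h²) = -38.761746 + 241.245758 = 202.484012

202.4840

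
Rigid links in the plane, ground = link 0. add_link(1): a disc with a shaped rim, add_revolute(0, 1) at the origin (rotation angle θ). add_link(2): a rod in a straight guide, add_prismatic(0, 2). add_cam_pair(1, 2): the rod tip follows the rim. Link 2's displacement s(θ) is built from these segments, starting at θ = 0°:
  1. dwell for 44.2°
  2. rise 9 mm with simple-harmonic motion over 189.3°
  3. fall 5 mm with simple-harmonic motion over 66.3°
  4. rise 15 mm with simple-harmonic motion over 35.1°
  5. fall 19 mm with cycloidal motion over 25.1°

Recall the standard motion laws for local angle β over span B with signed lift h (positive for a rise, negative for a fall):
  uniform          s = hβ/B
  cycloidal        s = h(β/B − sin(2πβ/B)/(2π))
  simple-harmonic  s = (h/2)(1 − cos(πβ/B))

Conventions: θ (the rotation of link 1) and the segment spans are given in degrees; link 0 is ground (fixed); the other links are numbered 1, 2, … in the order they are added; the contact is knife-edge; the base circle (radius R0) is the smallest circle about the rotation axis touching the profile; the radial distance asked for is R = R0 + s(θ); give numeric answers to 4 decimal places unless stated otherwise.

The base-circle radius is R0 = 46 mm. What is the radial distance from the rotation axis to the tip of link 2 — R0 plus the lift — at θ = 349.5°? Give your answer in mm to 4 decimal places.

segment 1 (0° to 44.2°, dwell): s unchanged at 0.0000
segment 2 (44.2° to 233.5°, simple-harmonic, h = 9) is passed completely: s = 0.0000 + (9) = 9.0000
segment 3 (233.5° to 299.8°, simple-harmonic, h = -5) is passed completely: s = 9.0000 + (-5) = 4.0000
segment 4 (299.8° to 334.9°, simple-harmonic, h = 15) is passed completely: s = 4.0000 + (15) = 19.0000
θ = 349.5° falls in segment 5 (334.9° to 360°, cycloidal, h = -19): β = 349.5 − 334.9 = 14.6°, B = 25.1°; Δs = -19·(0.5817 − sin(2π·0.5817)/(2π)) = -12.5364; s = 19.0000 − 12.5364 = 6.4636
R = R0 + s = 46 + 6.4636 = 52.4636

52.4636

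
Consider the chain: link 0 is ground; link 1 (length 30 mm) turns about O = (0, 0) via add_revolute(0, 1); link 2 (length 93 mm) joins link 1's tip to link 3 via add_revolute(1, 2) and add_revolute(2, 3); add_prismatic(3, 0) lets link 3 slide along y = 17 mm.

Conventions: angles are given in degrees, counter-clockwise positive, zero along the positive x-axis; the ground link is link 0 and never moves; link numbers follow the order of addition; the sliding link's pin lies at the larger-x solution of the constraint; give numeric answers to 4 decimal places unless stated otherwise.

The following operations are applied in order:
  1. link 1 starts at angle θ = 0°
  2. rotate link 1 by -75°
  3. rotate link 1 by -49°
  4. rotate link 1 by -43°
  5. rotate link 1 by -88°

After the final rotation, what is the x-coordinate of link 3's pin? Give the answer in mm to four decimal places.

geometry: r = 30 mm, L = 93 mm, e = 17 mm; θ starts at 0°
rotate link 1 by -75°: θ ← 0° -75° = -75°
rotate link 1 by -49°: θ ← -75° -49° = -124°
rotate link 1 by -43°: θ ← -124° -43° = -167°
rotate link 1 by -88°: θ ← -167° -88° = -255°
crank pin P = (r cos θ, r sin θ) = (-7.764571, 28.977775)
h = r sin θ − e = 28.977775 − 17 = 11.977775
x = r cos θ + √(L² − h²) = -7.764571 + 92.225446 = 84.460875

84.4609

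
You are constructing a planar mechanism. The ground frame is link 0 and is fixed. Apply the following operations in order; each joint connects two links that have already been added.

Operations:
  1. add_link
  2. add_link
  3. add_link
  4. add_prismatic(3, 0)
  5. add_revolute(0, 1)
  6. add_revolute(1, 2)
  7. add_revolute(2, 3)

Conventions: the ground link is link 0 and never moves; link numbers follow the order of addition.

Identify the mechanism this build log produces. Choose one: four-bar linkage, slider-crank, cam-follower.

links: 4 (incl. ground); joints: 3 revolute, 1 prismatic, 0 higher (cam) pair, forming one closed loop
4 links, 3 revolutes + 1 prismatic in one loop → slider-crank

slider-crank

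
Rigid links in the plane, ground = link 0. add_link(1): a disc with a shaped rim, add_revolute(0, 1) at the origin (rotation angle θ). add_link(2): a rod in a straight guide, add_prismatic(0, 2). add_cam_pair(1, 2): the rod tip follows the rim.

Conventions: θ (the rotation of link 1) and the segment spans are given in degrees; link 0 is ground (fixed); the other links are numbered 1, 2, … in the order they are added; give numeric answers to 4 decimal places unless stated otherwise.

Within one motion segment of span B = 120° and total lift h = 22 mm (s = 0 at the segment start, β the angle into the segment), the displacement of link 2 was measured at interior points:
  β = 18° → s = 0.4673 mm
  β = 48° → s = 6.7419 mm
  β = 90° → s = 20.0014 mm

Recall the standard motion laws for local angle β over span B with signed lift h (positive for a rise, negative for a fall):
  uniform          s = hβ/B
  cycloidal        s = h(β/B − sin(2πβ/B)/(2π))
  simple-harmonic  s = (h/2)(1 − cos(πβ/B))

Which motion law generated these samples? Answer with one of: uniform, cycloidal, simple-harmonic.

candidates at β/B = r: uniform s = h·r (linear in β); cycloidal s = h·(r − sin(2πr)/(2π)); simple-harmonic s = (h/2)(1 − cos(πr))
β=18°: printed 0.4673 | uniform 3.3000, cycloidal 0.4673, simple-harmonic 1.1989
β=48°: printed 6.7419 | uniform 8.8000, cycloidal 6.7419, simple-harmonic 7.6008
β=90°: printed 20.0014 | uniform 16.5000, cycloidal 20.0014, simple-harmonic 18.7782
only one law matches every sample → cycloidal

cycloidal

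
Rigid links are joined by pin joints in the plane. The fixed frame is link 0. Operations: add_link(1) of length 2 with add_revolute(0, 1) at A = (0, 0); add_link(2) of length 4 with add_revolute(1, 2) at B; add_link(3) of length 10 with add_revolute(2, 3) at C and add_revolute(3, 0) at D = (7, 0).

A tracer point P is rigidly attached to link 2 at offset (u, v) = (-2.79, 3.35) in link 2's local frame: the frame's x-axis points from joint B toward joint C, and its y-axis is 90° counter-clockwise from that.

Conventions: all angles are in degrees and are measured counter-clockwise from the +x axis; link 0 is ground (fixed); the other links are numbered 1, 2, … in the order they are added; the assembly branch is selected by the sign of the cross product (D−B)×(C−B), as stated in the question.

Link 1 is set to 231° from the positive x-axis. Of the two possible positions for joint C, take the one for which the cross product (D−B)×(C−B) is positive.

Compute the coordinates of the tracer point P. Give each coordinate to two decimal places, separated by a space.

A=(0,0), D=(7.00,0)
B = A + 2.00·(cos231°, sin231°) = (-1.2586, -1.5543)
|BD| = 8.4036
circle(B,4.00) ∩ circle(D,10.00): a=-0.7960, h=3.9200
  candidates: C₊=(-2.7660,2.1508) cross=32.942; C₋=(-1.3159,-5.5539) cross=-32.942
  branch + wants cross > 0 → take C=(-2.7660,2.1508) (cross=32.942)
ex = (C−B)/|BC| = (-0.3768,0.9263); ey = (-0.9263,-0.3768)
P = B + -2.79·ex + 3.35·ey = (-3.3103,-5.4010)

-3.31 -5.40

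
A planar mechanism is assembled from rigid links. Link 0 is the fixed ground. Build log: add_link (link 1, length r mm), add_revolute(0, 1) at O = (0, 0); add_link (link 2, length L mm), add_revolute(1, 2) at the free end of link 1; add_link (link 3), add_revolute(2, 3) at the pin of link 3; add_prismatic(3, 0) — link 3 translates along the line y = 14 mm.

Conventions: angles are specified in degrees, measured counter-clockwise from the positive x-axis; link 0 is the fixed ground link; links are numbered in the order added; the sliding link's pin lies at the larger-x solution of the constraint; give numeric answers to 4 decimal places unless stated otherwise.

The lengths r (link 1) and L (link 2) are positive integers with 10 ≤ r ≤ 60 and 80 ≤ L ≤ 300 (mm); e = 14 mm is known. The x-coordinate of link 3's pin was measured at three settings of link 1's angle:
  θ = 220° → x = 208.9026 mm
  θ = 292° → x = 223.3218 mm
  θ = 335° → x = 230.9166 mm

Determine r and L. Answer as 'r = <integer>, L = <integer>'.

constraint per measurement: (x − r cos θ)² + (r sin θ − e)² = L²
subtracting the θ₁ and θ₂ equations cancels the r² and L² terms:
r = (x₁² − x₂²) / (2[(x₁cos θ₁ + e sin θ₁) − (x₂cos θ₂ + e sin θ₂)]) = 13.0000 → r = 13
L² = (x₁ − r cos θ₁)² + (r sin θ₁ − e)² = 48400.0165 → L = 220.0000 → L = 220
check at θ₃=335°: x = 230.9166 (printed 230.9166) ✓

r = 13, L = 220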